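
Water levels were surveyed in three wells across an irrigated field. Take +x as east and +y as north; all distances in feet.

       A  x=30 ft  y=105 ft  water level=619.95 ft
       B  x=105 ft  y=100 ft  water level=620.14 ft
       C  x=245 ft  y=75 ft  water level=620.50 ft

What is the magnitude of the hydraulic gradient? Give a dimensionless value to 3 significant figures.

0.00253

With h = a·x + b·y + c and A as origin, the differences give:
  75·a + (-5)·b = +0.19
  215·a + (-30)·b = +0.55
Eliminate b (×(-30) and ×(-5), subtract): -1175·a = -2.950 → a = ∂h/∂x = +0.002511
Back-substitute: b = ∂h/∂y = -0.0003404.
|∇h| = √(0.002511² + -0.0003404²) = 0.002534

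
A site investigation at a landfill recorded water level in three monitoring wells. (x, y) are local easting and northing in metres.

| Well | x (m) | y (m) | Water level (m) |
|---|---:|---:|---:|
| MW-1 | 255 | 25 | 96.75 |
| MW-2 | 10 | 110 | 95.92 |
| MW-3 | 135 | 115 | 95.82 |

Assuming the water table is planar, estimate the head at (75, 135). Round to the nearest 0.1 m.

Three-point gradient (reference MW-1): Δ to MW-2 = (-245, 85, -0.83), Δ to MW-3 = (-120, 90, -0.93).
∂h/∂x = -0.0003671, ∂h/∂y = -0.01082 (det = -11850).
h(75, 135) = 96.75 + (-0.0003671)·(-180) + (-0.01082)·(110) = 96.75 +0.066 -1.191 = 95.626 m.

95.6 m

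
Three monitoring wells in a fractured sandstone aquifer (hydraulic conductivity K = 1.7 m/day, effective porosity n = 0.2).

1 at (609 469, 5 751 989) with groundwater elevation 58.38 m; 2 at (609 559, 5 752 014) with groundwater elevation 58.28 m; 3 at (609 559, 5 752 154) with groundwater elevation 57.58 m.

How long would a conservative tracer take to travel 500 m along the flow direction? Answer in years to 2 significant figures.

Taking 1 as reference: 2−1 = (90, 25, -0.10); 3−1 = (90, 165, -0.80).
Determinant of the coordinate differences = 90·165 − 90·25 = 12600.
∂h/∂x = [(-0.10)·165 − (-0.80)·25] / 12600 = +0.0002778
∂h/∂y = [90·(-0.80) − 90·(-0.10)] / 12600 = -0.005000
|∇h| = √(0.0002778² + -0.005000²) = 0.005008
Seepage velocity v = K·i/n = 1.7 × 0.005008 / 0.2 = 0.04257 m/day.
t = 500 / 0.04257 = 1.175e+04 days = 32.2 years.

32 years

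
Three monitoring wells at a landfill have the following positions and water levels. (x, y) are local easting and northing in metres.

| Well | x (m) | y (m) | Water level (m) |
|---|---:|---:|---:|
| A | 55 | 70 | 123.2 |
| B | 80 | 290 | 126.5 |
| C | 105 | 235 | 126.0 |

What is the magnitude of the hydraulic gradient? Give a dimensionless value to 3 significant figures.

Taking A as reference: B−A = (25, 220, +3.3); C−A = (50, 165, +2.8).
Solve a·Δx + b·Δy = Δh: det = 25·165 − 50·220 = -6875.
∂h/∂x = [(+3.3)·165 − (+2.8)·220] / -6875 = +0.01040
∂h/∂y = [25·(+2.8) − 50·(+3.3)] / -6875 = +0.01382
|∇h| = √(0.01040² + 0.01382²) = 0.0173

0.0173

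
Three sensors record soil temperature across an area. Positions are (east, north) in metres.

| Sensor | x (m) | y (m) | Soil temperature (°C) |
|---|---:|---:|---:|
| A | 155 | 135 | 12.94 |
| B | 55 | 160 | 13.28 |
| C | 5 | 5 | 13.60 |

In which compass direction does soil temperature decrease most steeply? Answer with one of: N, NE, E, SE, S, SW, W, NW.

Three-point gradient (reference A): Δ to B = (-100, 25, +0.34), Δ to C = (-150, -130, +0.66).
∂T/∂x = -0.003624, ∂T/∂y = -0.0008955 (det = 16750).
Steepest decrease is along −∇f = (+0.003624 E, +0.0008955 N) → east.

E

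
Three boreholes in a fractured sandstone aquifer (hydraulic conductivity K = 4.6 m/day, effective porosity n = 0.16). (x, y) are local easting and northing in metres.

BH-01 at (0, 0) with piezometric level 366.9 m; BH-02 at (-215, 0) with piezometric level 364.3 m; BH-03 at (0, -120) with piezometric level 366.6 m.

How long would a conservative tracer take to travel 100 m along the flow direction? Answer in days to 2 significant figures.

∂h/∂x = (364.3 − 366.9) / (-215 − 0) = +0.01209
∂h/∂y = (366.6 − 366.9) / (-120 − 0) = +0.002500
|∇h| = √(0.01209² + 0.002500²) = 0.01235
Seepage velocity v = K·i/n = 4.6 × 0.01235 / 0.16 = 0.3551 m/day.
t = 100 / 0.3551 = 281.6 days.

280 days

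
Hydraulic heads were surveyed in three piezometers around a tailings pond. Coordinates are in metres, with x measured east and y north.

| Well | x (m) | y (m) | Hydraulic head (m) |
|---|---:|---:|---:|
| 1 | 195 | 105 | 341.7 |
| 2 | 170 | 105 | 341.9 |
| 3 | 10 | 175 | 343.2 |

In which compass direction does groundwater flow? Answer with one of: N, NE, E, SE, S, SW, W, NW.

With h = a·x + b·y + c and 1 as origin, the differences give:
  (-25)·a + 0·b = +0.2
  (-185)·a + 70·b = +1.5
Eliminate b (×70 and ×0, subtract): -1750·a = 14.00 → a = ∂h/∂x = -0.008000
Back-substitute: b = ∂h/∂y = +0.0002857.
Flow = −∇h = (+0.008000 east, -0.0002857 north), which points east.

E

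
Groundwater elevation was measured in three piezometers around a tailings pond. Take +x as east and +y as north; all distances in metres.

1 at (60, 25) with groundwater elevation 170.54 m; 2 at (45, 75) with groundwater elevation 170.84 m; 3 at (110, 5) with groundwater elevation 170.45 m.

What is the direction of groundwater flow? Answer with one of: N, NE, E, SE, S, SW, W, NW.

With h = a·x + b·y + c and 1 as origin, the differences give:
  (-15)·a + 50·b = +0.30
  50·a + (-20)·b = -0.09
Eliminate b (×(-20) and ×50, subtract): -2200·a = -1.500 → a = ∂h/∂x = +0.0006818
Back-substitute: b = ∂h/∂y = +0.006205.
Flow = −∇h = (-0.0006818 east, -0.006205 north), which points south.

S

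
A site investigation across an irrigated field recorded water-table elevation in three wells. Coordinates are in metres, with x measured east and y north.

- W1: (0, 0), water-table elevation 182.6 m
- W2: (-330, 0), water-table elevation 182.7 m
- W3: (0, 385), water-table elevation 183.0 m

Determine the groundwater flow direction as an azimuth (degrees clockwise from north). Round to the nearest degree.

∂h/∂x = (182.7 − 182.6) / (-330 − 0) = -0.0003030
∂h/∂y = (183.0 − 182.6) / (385 − 0) = +0.001039
Flow direction (−∇h) has components (+0.0003030 E, -0.001039 N).
Azimuth = atan2(E, N) = atan2(+0.0003030, -0.001039) = 163.7° ≈ 164°.

164°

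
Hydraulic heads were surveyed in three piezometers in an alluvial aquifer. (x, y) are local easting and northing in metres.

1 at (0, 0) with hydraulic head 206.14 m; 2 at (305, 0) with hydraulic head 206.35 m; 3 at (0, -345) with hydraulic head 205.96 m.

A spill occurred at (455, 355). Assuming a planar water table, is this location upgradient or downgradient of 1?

∂h/∂x = (206.35 − 206.14) / (305 − 0) = +0.0006885
∂h/∂y = (205.96 − 206.14) / (-345 − 0) = +0.0005217
Head at (455, 355) = 206.14 + (+0.0006885)·(455) + (+0.0005217)·(355) = 206.64 m.
That is higher than the 206.14 m at 1, so the point is upgradient.

upgradient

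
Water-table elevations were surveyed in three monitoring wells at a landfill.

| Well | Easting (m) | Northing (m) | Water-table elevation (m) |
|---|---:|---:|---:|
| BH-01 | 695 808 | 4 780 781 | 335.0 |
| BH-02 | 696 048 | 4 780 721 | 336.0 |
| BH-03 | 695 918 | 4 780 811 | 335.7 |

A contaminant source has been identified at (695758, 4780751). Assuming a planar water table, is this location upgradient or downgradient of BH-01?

downgradient

Three-point gradient (reference BH-01): Δ to BH-02 = (240, -60, +1.0), Δ to BH-03 = (110, 30, +0.7).
∂h/∂x = +0.005217, ∂h/∂y = +0.004203 (det = 13800).
Head at (695758, 4780751) = 335.0 + (+0.005217)·(-50) + (+0.004203)·(-30) = 334.61 m.
That is lower than the 335.0 m at BH-01, so the point is downgradient.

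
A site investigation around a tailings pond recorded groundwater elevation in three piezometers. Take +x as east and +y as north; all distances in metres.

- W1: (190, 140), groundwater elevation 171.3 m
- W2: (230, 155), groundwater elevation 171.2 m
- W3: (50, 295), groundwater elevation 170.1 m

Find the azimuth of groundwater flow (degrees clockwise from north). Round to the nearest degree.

Taking W1 as reference: W2−W1 = (40, 15, -0.1); W3−W1 = (-140, 155, -1.2).
Solve a·Δx + b·Δy = Δh: det = 40·155 − (-140)·15 = 8300.
∂h/∂x = [(-0.1)·155 − (-1.2)·15] / 8300 = +0.0003012
∂h/∂y = [40·(-1.2) − (-140)·(-0.1)] / 8300 = -0.007470
Flow direction (−∇h) has components (-0.0003012 E, +0.007470 N).
Azimuth = atan2(E, N) = atan2(-0.0003012, +0.007470) = 357.7° ≈ 358°.

358°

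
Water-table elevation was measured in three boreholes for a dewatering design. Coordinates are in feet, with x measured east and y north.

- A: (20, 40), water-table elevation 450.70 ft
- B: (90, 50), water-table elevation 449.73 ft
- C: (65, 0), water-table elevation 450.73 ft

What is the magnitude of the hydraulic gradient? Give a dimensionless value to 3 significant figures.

0.0184

Differences from A: to B (Δx, Δy, Δh) = (70, 10, -0.97); to C = (45, -40, +0.03).
Determinant of the coordinate differences = 70·(-40) − 45·10 = -3250.
∂h/∂x = [(-0.97)·(-40) − (+0.03)·10] / -3250 = -0.01185
∂h/∂y = [70·(+0.03) − 45·(-0.97)] / -3250 = -0.01408
|∇h| = √(-0.01185² + -0.01408²) = 0.0184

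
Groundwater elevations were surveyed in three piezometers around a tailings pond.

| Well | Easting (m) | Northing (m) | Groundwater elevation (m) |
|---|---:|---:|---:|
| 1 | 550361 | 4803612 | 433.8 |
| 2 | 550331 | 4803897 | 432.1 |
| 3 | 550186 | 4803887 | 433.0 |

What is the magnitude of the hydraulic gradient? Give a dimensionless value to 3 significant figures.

0.00873

Differences from 1: to 2 (Δx, Δy, Δh) = (-30, 285, -1.7); to 3 = (-175, 275, -0.8).
Solve a·Δx + b·Δy = Δh: det = (-30)·275 − (-175)·285 = 41625.
∂h/∂x = [(-1.7)·275 − (-0.8)·285] / 41625 = -0.005754
∂h/∂y = [(-30)·(-0.8) − (-175)·(-1.7)] / 41625 = -0.006571
|∇h| = √(-0.005754² + -0.006571²) = 0.008734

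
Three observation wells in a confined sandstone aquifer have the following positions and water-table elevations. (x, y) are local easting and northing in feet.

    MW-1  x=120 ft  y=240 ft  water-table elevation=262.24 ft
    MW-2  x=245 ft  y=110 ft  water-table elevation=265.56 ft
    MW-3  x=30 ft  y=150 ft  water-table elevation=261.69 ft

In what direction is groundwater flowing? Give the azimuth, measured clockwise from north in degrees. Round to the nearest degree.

Three-point gradient (reference MW-1): Δ to MW-2 = (125, -130, +3.32), Δ to MW-3 = (-90, -90, -0.55).
∂h/∂x = +0.01614, ∂h/∂y = -0.01002 (det = -22950).
Flow direction (−∇h) has components (-0.01614 E, +0.01002 N).
Azimuth = atan2(E, N) = atan2(-0.01614, +0.01002) = 301.9° ≈ 302°.

302°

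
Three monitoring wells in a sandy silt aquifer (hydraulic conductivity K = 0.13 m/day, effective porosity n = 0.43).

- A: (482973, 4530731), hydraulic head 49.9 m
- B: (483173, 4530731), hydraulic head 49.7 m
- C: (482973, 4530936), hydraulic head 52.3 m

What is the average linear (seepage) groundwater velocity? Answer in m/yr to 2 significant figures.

1.3 m/yr

∂h/∂x = (49.7 − 49.9) / (483173 − 482973) = -0.0010000
∂h/∂y = (52.3 − 49.9) / (4530936 − 4530731) = +0.01171
|∇h| = √(-0.0010000² + 0.01171²) = 0.01175
Seepage velocity v = K·i/n = 0.13 × 0.01175 / 0.43 = 0.003552 m/day = 1.297 m/yr.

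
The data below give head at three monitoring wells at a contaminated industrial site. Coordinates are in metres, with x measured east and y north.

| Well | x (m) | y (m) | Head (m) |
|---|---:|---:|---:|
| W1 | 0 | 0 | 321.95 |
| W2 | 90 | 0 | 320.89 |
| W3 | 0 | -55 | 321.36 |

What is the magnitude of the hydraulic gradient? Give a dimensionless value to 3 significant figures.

0.0159

∂h/∂x = (320.89 − 321.95) / (90 − 0) = -0.01178
∂h/∂y = (321.36 − 321.95) / (-55 − 0) = +0.01073
|∇h| = √(-0.01178² + 0.01073²) = 0.01593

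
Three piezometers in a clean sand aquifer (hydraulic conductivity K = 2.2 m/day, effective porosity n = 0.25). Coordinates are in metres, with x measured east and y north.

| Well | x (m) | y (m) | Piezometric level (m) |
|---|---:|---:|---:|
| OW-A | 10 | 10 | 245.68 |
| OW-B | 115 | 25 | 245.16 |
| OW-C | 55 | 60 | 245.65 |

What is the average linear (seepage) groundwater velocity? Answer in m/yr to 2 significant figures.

With h = a·x + b·y + c and OW-A as origin, the differences give:
  105·a + 15·b = -0.52
  45·a + 50·b = -0.03
Eliminate b (×50 and ×15, subtract): 4575·a = -25.550 → a = ∂h/∂x = -0.005585
Back-substitute: b = ∂h/∂y = +0.004426.
|∇h| = √(-0.005585² + 0.004426²) = 0.007126
Seepage velocity v = K·i/n = 2.2 × 0.007126 / 0.25 = 0.06271 m/day = 22.9 m/yr.

23 m/yr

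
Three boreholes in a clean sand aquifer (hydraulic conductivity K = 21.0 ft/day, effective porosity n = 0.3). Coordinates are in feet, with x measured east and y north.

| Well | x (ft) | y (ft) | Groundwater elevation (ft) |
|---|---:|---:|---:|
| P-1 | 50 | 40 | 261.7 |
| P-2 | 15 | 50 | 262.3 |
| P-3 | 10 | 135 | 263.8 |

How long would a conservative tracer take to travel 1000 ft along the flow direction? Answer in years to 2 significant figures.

1.9 years

Differences from P-1: to P-2 (Δx, Δy, Δh) = (-35, 10, +0.6); to P-3 = (-40, 95, +2.1).
Determinant of the coordinate differences = (-35)·95 − (-40)·10 = -2925.
∂h/∂x = [(+0.6)·95 − (+2.1)·10] / -2925 = -0.01231
∂h/∂y = [(-35)·(+2.1) − (-40)·(+0.6)] / -2925 = +0.01692
|∇h| = √(-0.01231² + 0.01692²) = 0.02092
Seepage velocity v = K·i/n = 21.0 × 0.02092 / 0.3 = 1.464 ft/day.
t = 1000 / 1.464 = 683.1 days = 1.87 years.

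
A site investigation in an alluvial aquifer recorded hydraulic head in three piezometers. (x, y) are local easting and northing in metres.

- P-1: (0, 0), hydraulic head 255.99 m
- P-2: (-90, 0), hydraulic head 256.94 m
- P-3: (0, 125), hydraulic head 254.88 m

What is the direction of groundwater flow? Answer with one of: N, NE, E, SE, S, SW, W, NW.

NE

∂h/∂x = (256.94 − 255.99) / (-90 − 0) = -0.01056
∂h/∂y = (254.88 − 255.99) / (125 − 0) = -0.008880
Flow = −∇h = (+0.01056 east, +0.008880 north), which points northeast.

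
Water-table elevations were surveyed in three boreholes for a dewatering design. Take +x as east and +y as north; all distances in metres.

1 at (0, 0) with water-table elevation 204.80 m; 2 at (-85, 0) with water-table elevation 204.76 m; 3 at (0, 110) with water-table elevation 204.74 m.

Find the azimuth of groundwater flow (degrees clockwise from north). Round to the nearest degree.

319°

∂h/∂x = (204.76 − 204.80) / (-85 − 0) = +0.0004706
∂h/∂y = (204.74 − 204.80) / (110 − 0) = -0.0005455
Flow direction (−∇h) has components (-0.0004706 E, +0.0005455 N).
Azimuth = atan2(E, N) = atan2(-0.0004706, +0.0005455) = 319.2° ≈ 319°.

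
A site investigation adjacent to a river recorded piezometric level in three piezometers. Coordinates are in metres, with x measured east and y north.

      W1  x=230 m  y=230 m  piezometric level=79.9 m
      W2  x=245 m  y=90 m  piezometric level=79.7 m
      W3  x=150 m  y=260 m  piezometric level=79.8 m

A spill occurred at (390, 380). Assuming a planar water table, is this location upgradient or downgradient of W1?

Taking W1 as reference: W2−W1 = (15, -140, -0.2); W3−W1 = (-80, 30, -0.1).
Solve a·Δx + b·Δy = Δh: det = 15·30 − (-80)·(-140) = -10750.
∂h/∂x = [(-0.2)·30 − (-0.1)·(-140)] / -10750 = +0.001860
∂h/∂y = [15·(-0.1) − (-80)·(-0.2)] / -10750 = +0.001628
Head at (390, 380) = 79.9 + (+0.001860)·(160) + (+0.001628)·(150) = 80.44 m.
That is higher than the 79.9 m at W1, so the point is upgradient.

upgradient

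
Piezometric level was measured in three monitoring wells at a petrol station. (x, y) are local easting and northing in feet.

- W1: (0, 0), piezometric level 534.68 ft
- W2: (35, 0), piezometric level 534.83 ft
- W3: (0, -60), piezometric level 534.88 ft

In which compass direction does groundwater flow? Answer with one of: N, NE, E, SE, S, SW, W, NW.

NW

∂h/∂x = (534.83 − 534.68) / (35 − 0) = +0.004286
∂h/∂y = (534.88 − 534.68) / (-60 − 0) = -0.003333
Flow = −∇h = (-0.004286 east, +0.003333 north), which points northwest.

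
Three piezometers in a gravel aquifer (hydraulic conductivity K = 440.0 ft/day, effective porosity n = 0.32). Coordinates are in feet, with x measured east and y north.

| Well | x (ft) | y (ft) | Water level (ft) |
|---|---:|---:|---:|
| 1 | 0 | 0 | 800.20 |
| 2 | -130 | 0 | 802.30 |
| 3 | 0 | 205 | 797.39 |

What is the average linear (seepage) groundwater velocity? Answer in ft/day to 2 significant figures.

∂h/∂x = (802.30 − 800.20) / (-130 − 0) = -0.01615
∂h/∂y = (797.39 − 800.20) / (205 − 0) = -0.01371
|∇h| = √(-0.01615² + -0.01371²) = 0.02118
Seepage velocity v = K·i/n = 440.0 × 0.02118 / 0.32 = 29.12 ft/day.

29 ft/day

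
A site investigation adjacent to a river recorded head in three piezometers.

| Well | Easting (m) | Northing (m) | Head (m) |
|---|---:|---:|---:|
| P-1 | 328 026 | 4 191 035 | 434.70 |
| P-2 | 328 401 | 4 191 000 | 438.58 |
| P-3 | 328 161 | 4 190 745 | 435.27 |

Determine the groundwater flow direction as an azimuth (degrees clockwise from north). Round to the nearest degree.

Differences from P-1: to P-2 (Δx, Δy, Δh) = (375, -35, +3.88); to P-3 = (135, -290, +0.57).
Solve a·Δx + b·Δy = Δh: det = 375·(-290) − 135·(-35) = -104025.
∂h/∂x = [(+3.88)·(-290) − (+0.57)·(-35)] / -104025 = +0.01062
∂h/∂y = [375·(+0.57) − 135·(+3.88)] / -104025 = +0.002981
Flow direction (−∇h) has components (-0.01062 E, -0.002981 N).
Azimuth = atan2(E, N) = atan2(-0.01062, -0.002981) = 254.3° ≈ 254°.

254°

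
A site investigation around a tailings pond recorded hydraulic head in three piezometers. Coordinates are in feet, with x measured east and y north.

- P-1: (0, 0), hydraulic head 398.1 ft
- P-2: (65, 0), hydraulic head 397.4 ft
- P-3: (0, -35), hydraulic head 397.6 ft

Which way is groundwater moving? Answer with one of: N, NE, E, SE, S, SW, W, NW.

∂h/∂x = (397.4 − 398.1) / (65 − 0) = -0.01077
∂h/∂y = (397.6 − 398.1) / (-35 − 0) = +0.01429
Flow = −∇h = (+0.01077 east, -0.01429 north), which points southeast.

SE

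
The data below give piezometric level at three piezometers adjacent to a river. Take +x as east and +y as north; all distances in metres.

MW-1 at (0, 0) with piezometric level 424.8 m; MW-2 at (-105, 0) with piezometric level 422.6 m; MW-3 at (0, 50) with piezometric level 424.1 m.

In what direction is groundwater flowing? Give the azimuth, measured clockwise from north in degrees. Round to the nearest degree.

∂h/∂x = (422.6 − 424.8) / (-105 − 0) = +0.02095
∂h/∂y = (424.1 − 424.8) / (50 − 0) = -0.01400
Flow direction (−∇h) has components (-0.02095 E, +0.01400 N).
Azimuth = atan2(E, N) = atan2(-0.02095, +0.01400) = 303.8° ≈ 304°.

304°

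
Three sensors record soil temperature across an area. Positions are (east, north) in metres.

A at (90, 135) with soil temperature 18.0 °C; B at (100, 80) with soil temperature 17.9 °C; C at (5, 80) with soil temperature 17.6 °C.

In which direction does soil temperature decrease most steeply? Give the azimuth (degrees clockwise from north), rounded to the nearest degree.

Taking A as reference: B−A = (10, -55, -0.1); C−A = (-85, -55, -0.4).
Determinant of the coordinate differences = 10·(-55) − (-85)·(-55) = -5225.
∂T/∂x = [(-0.1)·(-55) − (-0.4)·(-55)] / -5225 = +0.003158
∂T/∂y = [10·(-0.4) − (-85)·(-0.1)] / -5225 = +0.002392
Steepest decrease is along −∇f: components (-0.003158 E, -0.002392 N).
Azimuth = atan2(-0.003158, -0.002392) = 232.9° ≈ 233°.

233°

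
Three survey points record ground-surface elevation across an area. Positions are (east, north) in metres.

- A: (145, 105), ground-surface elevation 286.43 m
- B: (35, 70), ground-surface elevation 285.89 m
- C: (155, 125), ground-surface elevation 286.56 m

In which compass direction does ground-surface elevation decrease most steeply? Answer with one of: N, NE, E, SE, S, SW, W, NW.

Differences from A: to B (Δx, Δy, Δh) = (-110, -35, -0.54); to C = (10, 20, +0.13).
Solve a·Δx + b·Δy = Δz: det = (-110)·20 − 10·(-35) = -1850.
∂z/∂x = [(-0.54)·20 − (+0.13)·(-35)] / -1850 = +0.003378
∂z/∂y = [(-110)·(+0.13) − 10·(-0.54)] / -1850 = +0.004811
Steepest decrease is along −∇f = (-0.003378 E, -0.004811 N) → southwest.

SW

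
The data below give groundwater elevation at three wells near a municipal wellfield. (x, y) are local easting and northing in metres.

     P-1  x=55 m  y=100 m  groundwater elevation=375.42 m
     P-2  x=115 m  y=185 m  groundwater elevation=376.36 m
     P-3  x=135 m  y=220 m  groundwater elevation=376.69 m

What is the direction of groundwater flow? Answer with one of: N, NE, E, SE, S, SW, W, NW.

With h = a·x + b·y + c and P-1 as origin, the differences give:
  60·a + 85·b = +0.94
  80·a + 120·b = +1.27
Eliminate b (×120 and ×85, subtract): 400·a = 4.850 → a = ∂h/∂x = +0.01213
Back-substitute: b = ∂h/∂y = +0.002500.
Flow = −∇h = (-0.01213 east, -0.002500 north), which points west.

W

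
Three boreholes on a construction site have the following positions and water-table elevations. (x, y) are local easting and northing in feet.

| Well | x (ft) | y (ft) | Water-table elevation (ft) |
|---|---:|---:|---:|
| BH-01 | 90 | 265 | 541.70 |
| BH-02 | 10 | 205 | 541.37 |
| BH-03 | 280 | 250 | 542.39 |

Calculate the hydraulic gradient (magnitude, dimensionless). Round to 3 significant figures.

Three-point gradient (reference BH-01): Δ to BH-02 = (-80, -60, -0.33), Δ to BH-03 = (190, -15, +0.69).
∂h/∂x = +0.003679, ∂h/∂y = +0.0005952 (det = 12600).
|∇h| = √(0.003679² + 0.0005952²) = 0.003727

0.00373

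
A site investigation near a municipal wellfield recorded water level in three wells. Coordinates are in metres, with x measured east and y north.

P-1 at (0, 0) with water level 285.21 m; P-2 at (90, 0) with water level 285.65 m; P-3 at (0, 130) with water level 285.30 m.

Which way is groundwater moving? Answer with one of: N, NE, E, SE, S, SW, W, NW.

W

∂h/∂x = (285.65 − 285.21) / (90 − 0) = +0.004889
∂h/∂y = (285.30 − 285.21) / (130 − 0) = +0.0006923
Flow = −∇h = (-0.004889 east, -0.0006923 north), which points west.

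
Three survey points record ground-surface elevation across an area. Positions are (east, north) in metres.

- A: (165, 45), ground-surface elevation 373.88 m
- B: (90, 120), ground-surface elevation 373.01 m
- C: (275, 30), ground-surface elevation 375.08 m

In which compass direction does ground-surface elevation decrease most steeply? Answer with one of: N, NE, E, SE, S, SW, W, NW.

With z = a·x + b·y + c and A as origin, the differences give:
  (-75)·a + 75·b = -0.87
  110·a + (-15)·b = +1.20
Eliminate b (×(-15) and ×75, subtract): -7125·a = -76.950 → a = ∂z/∂x = +0.01080
Back-substitute: b = ∂z/∂y = -0.0008000.
Steepest decrease is along −∇f = (-0.01080 E, +0.0008000 N) → west.

W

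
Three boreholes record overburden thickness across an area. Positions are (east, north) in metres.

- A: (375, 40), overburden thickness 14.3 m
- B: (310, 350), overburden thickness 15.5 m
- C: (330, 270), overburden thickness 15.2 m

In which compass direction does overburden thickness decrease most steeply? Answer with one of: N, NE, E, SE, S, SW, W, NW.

Differences from A: to B (Δx, Δy, Δh) = (-65, 310, +1.2); to C = (-45, 230, +0.9).
Determinant of the coordinate differences = (-65)·230 − (-45)·310 = -1000.
∂d/∂x = [(+1.2)·230 − (+0.9)·310] / -1000 = +0.003000
∂d/∂y = [(-65)·(+0.9) − (-45)·(+1.2)] / -1000 = +0.004500
Steepest decrease is along −∇f = (-0.003000 E, -0.004500 N) → southwest.

SW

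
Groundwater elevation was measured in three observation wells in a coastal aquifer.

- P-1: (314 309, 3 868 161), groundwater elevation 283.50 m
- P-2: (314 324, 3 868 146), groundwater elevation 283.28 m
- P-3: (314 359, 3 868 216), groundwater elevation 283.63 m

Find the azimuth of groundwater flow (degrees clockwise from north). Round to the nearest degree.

142°

Three-point gradient (reference P-1): Δ to P-2 = (15, -15, -0.22), Δ to P-3 = (50, 55, +0.13).
∂h/∂x = -0.006444, ∂h/∂y = +0.008222 (det = 1575).
Flow direction (−∇h) has components (+0.006444 E, -0.008222 N).
Azimuth = atan2(E, N) = atan2(+0.006444, -0.008222) = 141.9° ≈ 142°.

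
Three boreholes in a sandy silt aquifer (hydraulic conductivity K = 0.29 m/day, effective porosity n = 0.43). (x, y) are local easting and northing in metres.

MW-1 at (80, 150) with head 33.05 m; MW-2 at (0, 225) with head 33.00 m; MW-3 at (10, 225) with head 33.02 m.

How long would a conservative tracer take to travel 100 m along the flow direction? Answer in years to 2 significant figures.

160 years

Taking MW-1 as reference: MW-2−MW-1 = (-80, 75, -0.05); MW-3−MW-1 = (-70, 75, -0.03).
Determinant of the coordinate differences = (-80)·75 − (-70)·75 = -750.
∂h/∂x = [(-0.05)·75 − (-0.03)·75] / -750 = +0.002000
∂h/∂y = [(-80)·(-0.03) − (-70)·(-0.05)] / -750 = +0.001467
|∇h| = √(0.002000² + 0.001467²) = 0.00248
Seepage velocity v = K·i/n = 0.29 × 0.00248 / 0.43 = 0.001673 m/day.
t = 100 / 0.001673 = 5.977e+04 days = 164 years.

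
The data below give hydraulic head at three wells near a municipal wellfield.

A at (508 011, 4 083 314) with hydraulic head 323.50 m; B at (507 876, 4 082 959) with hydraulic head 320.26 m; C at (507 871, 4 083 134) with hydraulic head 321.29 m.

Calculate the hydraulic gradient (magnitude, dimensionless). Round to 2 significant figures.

0.010

With h = a·x + b·y + c and A as origin, the differences give:
  (-135)·a + (-355)·b = -3.24
  (-140)·a + (-180)·b = -2.21
Eliminate b (×(-180) and ×(-355), subtract): -25400·a = -201.350 → a = ∂h/∂x = +0.007927
Back-substitute: b = ∂h/∂y = +0.006112.
|∇h| = √(0.007927² + 0.006112²) = 0.01001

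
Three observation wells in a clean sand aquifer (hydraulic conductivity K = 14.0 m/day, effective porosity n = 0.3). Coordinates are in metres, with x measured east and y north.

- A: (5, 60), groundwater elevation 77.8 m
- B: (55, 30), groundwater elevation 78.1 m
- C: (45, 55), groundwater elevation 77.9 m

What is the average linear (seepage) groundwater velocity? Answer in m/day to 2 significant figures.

With h = a·x + b·y + c and A as origin, the differences give:
  50·a + (-30)·b = +0.3
  40·a + (-5)·b = +0.1
Eliminate b (×(-5) and ×(-30), subtract): 950·a = 1.50 → a = ∂h/∂x = +0.001579
Back-substitute: b = ∂h/∂y = -0.007368.
|∇h| = √(0.001579² + -0.007368²) = 0.007535
Seepage velocity v = K·i/n = 14.0 × 0.007535 / 0.3 = 0.3516 m/day.

0.35 m/day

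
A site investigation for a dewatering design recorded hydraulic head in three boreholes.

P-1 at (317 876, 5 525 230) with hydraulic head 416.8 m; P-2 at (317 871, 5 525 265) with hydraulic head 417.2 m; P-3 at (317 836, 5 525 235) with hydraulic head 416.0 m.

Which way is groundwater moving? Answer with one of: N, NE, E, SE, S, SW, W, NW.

With h = a·x + b·y + c and P-1 as origin, the differences give:
  (-5)·a + 35·b = +0.4
  (-40)·a + 5·b = -0.8
Eliminate b (×5 and ×35, subtract): 1375·a = 30.00 → a = ∂h/∂x = +0.02182
Back-substitute: b = ∂h/∂y = +0.01455.
Flow = −∇h = (-0.02182 east, -0.01455 north), which points southwest.

SW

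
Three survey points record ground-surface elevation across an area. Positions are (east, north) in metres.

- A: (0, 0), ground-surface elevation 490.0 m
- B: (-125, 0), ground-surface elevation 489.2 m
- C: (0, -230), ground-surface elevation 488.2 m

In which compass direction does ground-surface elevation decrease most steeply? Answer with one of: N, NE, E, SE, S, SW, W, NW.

SW

∂z/∂x = (489.2 − 490.0) / (-125 − 0) = +0.006400
∂z/∂y = (488.2 − 490.0) / (-230 − 0) = +0.007826
Steepest decrease is along −∇f = (-0.006400 E, -0.007826 N) → southwest.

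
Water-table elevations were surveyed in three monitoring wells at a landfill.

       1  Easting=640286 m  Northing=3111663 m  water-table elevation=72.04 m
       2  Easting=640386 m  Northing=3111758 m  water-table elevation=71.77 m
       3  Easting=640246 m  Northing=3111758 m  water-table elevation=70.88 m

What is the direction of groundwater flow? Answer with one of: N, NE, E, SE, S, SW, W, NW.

NW

Differences from 1: to 2 (Δx, Δy, Δh) = (100, 95, -0.27); to 3 = (-40, 95, -1.16).
Solve a·Δx + b·Δy = Δh: det = 100·95 − (-40)·95 = 13300.
∂h/∂x = [(-0.27)·95 − (-1.16)·95] / 13300 = +0.006357
∂h/∂y = [100·(-1.16) − (-40)·(-0.27)] / 13300 = -0.009534
Flow = −∇h = (-0.006357 east, +0.009534 north), which points northwest.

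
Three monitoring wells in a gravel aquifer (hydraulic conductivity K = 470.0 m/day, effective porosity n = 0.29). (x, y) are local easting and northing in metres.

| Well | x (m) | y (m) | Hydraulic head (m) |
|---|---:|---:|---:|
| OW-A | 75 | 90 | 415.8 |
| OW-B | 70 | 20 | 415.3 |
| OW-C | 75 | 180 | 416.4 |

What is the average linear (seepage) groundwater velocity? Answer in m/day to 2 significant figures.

15 m/day

Three-point gradient (reference OW-A): Δ to OW-B = (-5, -70, -0.5), Δ to OW-C = (0, 90, +0.6).
∂h/∂x = +0.006667, ∂h/∂y = +0.006667 (det = -450).
|∇h| = √(0.006667² + 0.006667²) = 0.009429
Seepage velocity v = K·i/n = 470.0 × 0.009429 / 0.29 = 15.28 m/day.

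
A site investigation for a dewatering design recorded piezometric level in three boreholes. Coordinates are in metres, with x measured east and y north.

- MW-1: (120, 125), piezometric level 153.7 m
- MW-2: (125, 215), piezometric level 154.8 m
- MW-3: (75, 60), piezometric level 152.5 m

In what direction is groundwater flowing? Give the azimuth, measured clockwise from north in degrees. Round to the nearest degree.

220°

Differences from MW-1: to MW-2 (Δx, Δy, Δh) = (5, 90, +1.1); to MW-3 = (-45, -65, -1.2).
Solve a·Δx + b·Δy = Δh: det = 5·(-65) − (-45)·90 = 3725.
∂h/∂x = [(+1.1)·(-65) − (-1.2)·90] / 3725 = +0.009799
∂h/∂y = [5·(-1.2) − (-45)·(+1.1)] / 3725 = +0.01168
Flow direction (−∇h) has components (-0.009799 E, -0.01168 N).
Azimuth = atan2(E, N) = atan2(-0.009799, -0.01168) = 220.0° ≈ 220°.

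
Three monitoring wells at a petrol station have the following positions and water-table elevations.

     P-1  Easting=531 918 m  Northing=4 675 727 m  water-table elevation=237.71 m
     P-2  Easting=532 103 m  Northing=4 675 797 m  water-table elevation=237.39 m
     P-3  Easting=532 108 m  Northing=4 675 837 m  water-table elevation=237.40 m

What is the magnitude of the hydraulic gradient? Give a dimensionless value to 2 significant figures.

0.0020

Differences from P-1: to P-2 (Δx, Δy, Δh) = (185, 70, -0.32); to P-3 = (190, 110, -0.31).
Solve a·Δx + b·Δy = Δh: det = 185·110 − 190·70 = 7050.
∂h/∂x = [(-0.32)·110 − (-0.31)·70] / 7050 = -0.001915
∂h/∂y = [185·(-0.31) − 190·(-0.32)] / 7050 = +0.0004894
|∇h| = √(-0.001915² + 0.0004894²) = 0.001977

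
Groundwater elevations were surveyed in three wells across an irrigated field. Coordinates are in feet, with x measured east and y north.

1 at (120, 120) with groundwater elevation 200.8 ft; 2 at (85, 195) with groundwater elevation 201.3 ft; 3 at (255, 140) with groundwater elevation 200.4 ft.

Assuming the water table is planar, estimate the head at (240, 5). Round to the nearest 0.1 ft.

Differences from 1: to 2 (Δx, Δy, Δh) = (-35, 75, +0.5); to 3 = (135, 20, -0.4).
Determinant of the coordinate differences = (-35)·20 − 135·75 = -10825.
∂h/∂x = [(+0.5)·20 − (-0.4)·75] / -10825 = -0.003695
∂h/∂y = [(-35)·(-0.4) − 135·(+0.5)] / -10825 = +0.004942
h(240, 5) = 200.8 + (-0.003695)·(120) + (+0.004942)·(-115) = 200.8 -0.443 -0.568 = 199.788 ft.

199.8 ft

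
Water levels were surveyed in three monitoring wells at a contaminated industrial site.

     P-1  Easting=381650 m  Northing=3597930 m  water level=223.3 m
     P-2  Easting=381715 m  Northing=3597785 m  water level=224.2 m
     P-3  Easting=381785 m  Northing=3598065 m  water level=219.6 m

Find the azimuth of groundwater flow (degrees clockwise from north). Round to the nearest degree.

With h = a·x + b·y + c and P-1 as origin, the differences give:
  65·a + (-145)·b = +0.9
  135·a + 135·b = -3.7
Eliminate b (×135 and ×(-145), subtract): 28350·a = -415.00 → a = ∂h/∂x = -0.01464
Back-substitute: b = ∂h/∂y = -0.01277.
Flow direction (−∇h) has components (+0.01464 E, +0.01277 N).
Azimuth = atan2(E, N) = atan2(+0.01464, +0.01277) = 48.9° ≈ 049°.

049°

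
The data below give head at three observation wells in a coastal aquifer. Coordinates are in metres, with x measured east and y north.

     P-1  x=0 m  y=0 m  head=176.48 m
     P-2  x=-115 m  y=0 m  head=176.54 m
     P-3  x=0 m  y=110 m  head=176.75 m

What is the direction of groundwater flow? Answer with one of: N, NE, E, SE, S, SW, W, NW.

S

∂h/∂x = (176.54 − 176.48) / (-115 − 0) = -0.0005217
∂h/∂y = (176.75 − 176.48) / (110 − 0) = +0.002455
Flow = −∇h = (+0.0005217 east, -0.002455 north), which points south.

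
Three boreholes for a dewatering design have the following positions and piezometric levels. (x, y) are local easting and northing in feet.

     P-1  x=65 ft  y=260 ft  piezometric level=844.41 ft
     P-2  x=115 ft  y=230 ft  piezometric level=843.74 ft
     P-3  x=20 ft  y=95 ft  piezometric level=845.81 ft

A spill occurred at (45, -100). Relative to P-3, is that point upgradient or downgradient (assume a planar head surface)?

Differences from P-1: to P-2 (Δx, Δy, Δh) = (50, -30, -0.67); to P-3 = (-45, -165, +1.40).
Solve a·Δx + b·Δy = Δh: det = 50·(-165) − (-45)·(-30) = -9600.
∂h/∂x = [(-0.67)·(-165) − (+1.40)·(-30)] / -9600 = -0.01589
∂h/∂y = [50·(+1.40) − (-45)·(-0.67)] / -9600 = -0.004151
Head at (45, -100) = 844.41 + (-0.01589)·(-20) + (-0.004151)·(-360) = 846.22 ft.
That is higher than the 845.81 ft at P-3, so the point is upgradient.

upgradient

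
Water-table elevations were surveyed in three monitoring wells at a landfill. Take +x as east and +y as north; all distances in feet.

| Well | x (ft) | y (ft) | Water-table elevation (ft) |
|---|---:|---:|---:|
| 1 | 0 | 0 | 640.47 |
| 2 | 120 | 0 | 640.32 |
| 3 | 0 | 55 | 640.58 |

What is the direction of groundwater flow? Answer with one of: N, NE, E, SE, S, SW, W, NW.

SE

∂h/∂x = (640.32 − 640.47) / (120 − 0) = -0.001250
∂h/∂y = (640.58 − 640.47) / (55 − 0) = +0.002000
Flow = −∇h = (+0.001250 east, -0.002000 north), which points southeast.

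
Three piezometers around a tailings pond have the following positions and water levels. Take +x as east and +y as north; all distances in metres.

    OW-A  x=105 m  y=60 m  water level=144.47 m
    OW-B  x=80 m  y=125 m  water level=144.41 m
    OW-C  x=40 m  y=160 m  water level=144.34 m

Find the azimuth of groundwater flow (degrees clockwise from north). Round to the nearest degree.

Differences from OW-A: to OW-B (Δx, Δy, Δh) = (-25, 65, -0.06); to OW-C = (-65, 100, -0.13).
Solve a·Δx + b·Δy = Δh: det = (-25)·100 − (-65)·65 = 1725.
∂h/∂x = [(-0.06)·100 − (-0.13)·65] / 1725 = +0.001420
∂h/∂y = [(-25)·(-0.13) − (-65)·(-0.06)] / 1725 = -0.0003768
Flow direction (−∇h) has components (-0.001420 E, +0.0003768 N).
Azimuth = atan2(E, N) = atan2(-0.001420, +0.0003768) = 284.9° ≈ 285°.

285°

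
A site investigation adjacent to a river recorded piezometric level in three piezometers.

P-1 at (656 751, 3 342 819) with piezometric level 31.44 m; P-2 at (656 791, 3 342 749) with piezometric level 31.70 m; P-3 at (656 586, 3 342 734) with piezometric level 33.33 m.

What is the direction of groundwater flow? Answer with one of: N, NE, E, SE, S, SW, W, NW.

With h = a·x + b·y + c and P-1 as origin, the differences give:
  40·a + (-70)·b = +0.26
  (-165)·a + (-85)·b = +1.89
Eliminate b (×(-85) and ×(-70), subtract): -14950·a = 110.200 → a = ∂h/∂x = -0.007371
Back-substitute: b = ∂h/∂y = -0.007926.
Flow = −∇h = (+0.007371 east, +0.007926 north), which points northeast.

NE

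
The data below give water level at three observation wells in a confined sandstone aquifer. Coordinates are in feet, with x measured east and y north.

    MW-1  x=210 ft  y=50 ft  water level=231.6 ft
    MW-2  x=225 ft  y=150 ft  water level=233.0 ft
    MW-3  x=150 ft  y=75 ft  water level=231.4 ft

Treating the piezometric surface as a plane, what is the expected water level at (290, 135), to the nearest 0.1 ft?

With h = a·x + b·y + c and MW-1 as origin, the differences give:
  15·a + 100·b = +1.4
  (-60)·a + 25·b = -0.2
Eliminate b (×25 and ×100, subtract): 6375·a = 55.00 → a = ∂h/∂x = +0.008627
Back-substitute: b = ∂h/∂y = +0.01271.
h(290, 135) = 231.6 + (+0.008627)·(80) + (+0.01271)·(85) = 231.6 +0.690 +1.080 = 233.370 ft.

233.4 ft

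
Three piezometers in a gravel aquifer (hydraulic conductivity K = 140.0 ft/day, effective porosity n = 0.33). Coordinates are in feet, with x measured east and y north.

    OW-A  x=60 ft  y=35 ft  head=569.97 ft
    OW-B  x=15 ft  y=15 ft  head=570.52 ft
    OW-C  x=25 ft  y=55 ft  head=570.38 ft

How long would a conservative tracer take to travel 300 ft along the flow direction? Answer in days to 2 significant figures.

59 days

Differences from OW-A: to OW-B (Δx, Δy, Δh) = (-45, -20, +0.55); to OW-C = (-35, 20, +0.41).
Solve a·Δx + b·Δy = Δh: det = (-45)·20 − (-35)·(-20) = -1600.
∂h/∂x = [(+0.55)·20 − (+0.41)·(-20)] / -1600 = -0.01200
∂h/∂y = [(-45)·(+0.41) − (-35)·(+0.55)] / -1600 = -0.0005000
|∇h| = √(-0.01200² + -0.0005000²) = 0.01201
Seepage velocity v = K·i/n = 140.0 × 0.01201 / 0.33 = 5.095 ft/day.
t = 300 / 5.095 = 58.88 days.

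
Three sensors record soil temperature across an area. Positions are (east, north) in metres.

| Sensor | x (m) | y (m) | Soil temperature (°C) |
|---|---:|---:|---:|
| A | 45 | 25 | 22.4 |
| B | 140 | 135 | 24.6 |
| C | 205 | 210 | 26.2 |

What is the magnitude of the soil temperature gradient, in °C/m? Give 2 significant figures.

0.57 °C/m

With T = a·x + b·y + c and A as origin, the differences give:
  95·a + 110·b = +2.2
  160·a + 185·b = +3.8
Eliminate b (×185 and ×110, subtract): -25·a = -11.00 → a = ∂T/∂x = +0.4400
Back-substitute: b = ∂T/∂y = -0.3600.
|∇f| = √(0.4400² + -0.3600²) = 0.5685 °C/m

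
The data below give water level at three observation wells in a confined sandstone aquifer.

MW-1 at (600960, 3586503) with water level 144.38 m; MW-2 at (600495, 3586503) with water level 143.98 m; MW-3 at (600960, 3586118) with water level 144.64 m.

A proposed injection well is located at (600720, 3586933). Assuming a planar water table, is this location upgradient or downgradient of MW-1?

∂h/∂x = (143.98 − 144.38) / (600495 − 600960) = +0.0008602
∂h/∂y = (144.64 − 144.38) / (3586118 − 3586503) = -0.0006753
Head at (600720, 3586933) = 144.38 + (+0.0008602)·(-240) + (-0.0006753)·(430) = 143.88 m.
That is lower than the 144.38 m at MW-1, so the point is downgradient.

downgradient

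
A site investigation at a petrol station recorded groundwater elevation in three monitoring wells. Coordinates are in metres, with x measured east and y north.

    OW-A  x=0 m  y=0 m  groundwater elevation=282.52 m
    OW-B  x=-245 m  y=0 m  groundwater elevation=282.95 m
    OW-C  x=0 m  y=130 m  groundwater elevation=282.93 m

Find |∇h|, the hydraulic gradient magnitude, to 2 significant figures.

0.0036

∂h/∂x = (282.95 − 282.52) / (-245 − 0) = -0.001755
∂h/∂y = (282.93 − 282.52) / (130 − 0) = +0.003154
|∇h| = √(-0.001755² + 0.003154²) = 0.003609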